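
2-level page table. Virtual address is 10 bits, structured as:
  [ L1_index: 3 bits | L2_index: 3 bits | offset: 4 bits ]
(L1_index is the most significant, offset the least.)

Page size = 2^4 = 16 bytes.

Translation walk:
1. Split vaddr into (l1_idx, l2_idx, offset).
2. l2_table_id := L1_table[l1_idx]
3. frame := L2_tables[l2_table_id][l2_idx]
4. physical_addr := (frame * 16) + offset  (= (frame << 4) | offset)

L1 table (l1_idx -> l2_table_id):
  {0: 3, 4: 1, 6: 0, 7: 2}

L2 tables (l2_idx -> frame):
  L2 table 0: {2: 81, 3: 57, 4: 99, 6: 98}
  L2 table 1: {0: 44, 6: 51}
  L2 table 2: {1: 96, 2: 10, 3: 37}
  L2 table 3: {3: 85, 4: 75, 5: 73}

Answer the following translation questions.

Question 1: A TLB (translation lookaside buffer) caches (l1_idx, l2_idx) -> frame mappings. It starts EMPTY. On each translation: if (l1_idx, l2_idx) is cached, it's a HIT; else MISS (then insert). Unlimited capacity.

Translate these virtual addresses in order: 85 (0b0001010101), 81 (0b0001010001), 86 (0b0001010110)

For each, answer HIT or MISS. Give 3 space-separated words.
Answer: MISS HIT HIT

Derivation:
vaddr=85: (0,5) not in TLB -> MISS, insert
vaddr=81: (0,5) in TLB -> HIT
vaddr=86: (0,5) in TLB -> HIT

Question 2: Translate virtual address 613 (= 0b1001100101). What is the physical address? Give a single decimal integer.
Answer: 821

Derivation:
vaddr = 613 = 0b1001100101
Split: l1_idx=4, l2_idx=6, offset=5
L1[4] = 1
L2[1][6] = 51
paddr = 51 * 16 + 5 = 821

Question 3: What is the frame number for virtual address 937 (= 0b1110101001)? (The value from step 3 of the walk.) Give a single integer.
Answer: 10

Derivation:
vaddr = 937: l1_idx=7, l2_idx=2
L1[7] = 2; L2[2][2] = 10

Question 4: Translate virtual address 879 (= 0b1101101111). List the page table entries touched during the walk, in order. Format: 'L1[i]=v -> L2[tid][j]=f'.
vaddr = 879 = 0b1101101111
Split: l1_idx=6, l2_idx=6, offset=15

Answer: L1[6]=0 -> L2[0][6]=98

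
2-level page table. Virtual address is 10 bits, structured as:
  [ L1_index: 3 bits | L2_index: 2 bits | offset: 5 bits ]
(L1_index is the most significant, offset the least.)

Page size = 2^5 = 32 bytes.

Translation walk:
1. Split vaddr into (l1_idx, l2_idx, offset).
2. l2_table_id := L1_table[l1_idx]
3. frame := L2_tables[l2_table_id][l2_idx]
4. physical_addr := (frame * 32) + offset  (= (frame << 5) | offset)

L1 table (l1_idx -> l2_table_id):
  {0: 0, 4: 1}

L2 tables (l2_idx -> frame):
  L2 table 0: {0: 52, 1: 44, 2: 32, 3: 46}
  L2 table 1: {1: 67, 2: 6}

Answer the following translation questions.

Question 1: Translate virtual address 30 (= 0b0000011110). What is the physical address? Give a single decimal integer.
Answer: 1694

Derivation:
vaddr = 30 = 0b0000011110
Split: l1_idx=0, l2_idx=0, offset=30
L1[0] = 0
L2[0][0] = 52
paddr = 52 * 32 + 30 = 1694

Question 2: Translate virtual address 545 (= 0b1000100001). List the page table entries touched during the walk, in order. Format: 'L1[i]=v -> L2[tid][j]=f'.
vaddr = 545 = 0b1000100001
Split: l1_idx=4, l2_idx=1, offset=1

Answer: L1[4]=1 -> L2[1][1]=67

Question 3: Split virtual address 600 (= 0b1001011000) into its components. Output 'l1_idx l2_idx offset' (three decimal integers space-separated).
Answer: 4 2 24

Derivation:
vaddr = 600 = 0b1001011000
  top 3 bits -> l1_idx = 4
  next 2 bits -> l2_idx = 2
  bottom 5 bits -> offset = 24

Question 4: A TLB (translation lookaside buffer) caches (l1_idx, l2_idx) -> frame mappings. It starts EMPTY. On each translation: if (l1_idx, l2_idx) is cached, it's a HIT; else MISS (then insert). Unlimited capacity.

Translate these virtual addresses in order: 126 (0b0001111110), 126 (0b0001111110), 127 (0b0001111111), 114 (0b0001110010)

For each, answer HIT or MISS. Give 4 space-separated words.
vaddr=126: (0,3) not in TLB -> MISS, insert
vaddr=126: (0,3) in TLB -> HIT
vaddr=127: (0,3) in TLB -> HIT
vaddr=114: (0,3) in TLB -> HIT

Answer: MISS HIT HIT HIT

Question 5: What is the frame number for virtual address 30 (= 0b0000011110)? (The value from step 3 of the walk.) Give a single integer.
vaddr = 30: l1_idx=0, l2_idx=0
L1[0] = 0; L2[0][0] = 52

Answer: 52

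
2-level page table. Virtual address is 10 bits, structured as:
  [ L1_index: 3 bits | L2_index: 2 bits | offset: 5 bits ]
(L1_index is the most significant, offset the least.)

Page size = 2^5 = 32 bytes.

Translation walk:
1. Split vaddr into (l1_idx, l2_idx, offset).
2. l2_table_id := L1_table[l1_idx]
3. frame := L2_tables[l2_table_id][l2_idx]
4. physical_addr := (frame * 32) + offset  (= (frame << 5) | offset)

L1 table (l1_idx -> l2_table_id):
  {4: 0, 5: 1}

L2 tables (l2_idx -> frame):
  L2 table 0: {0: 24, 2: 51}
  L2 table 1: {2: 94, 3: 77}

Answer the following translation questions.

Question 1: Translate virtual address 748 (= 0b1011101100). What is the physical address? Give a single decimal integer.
Answer: 2476

Derivation:
vaddr = 748 = 0b1011101100
Split: l1_idx=5, l2_idx=3, offset=12
L1[5] = 1
L2[1][3] = 77
paddr = 77 * 32 + 12 = 2476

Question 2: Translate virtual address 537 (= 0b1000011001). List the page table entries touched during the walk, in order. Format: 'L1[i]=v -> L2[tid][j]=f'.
vaddr = 537 = 0b1000011001
Split: l1_idx=4, l2_idx=0, offset=25

Answer: L1[4]=0 -> L2[0][0]=24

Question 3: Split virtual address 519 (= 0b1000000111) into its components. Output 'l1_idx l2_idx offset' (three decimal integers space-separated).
vaddr = 519 = 0b1000000111
  top 3 bits -> l1_idx = 4
  next 2 bits -> l2_idx = 0
  bottom 5 bits -> offset = 7

Answer: 4 0 7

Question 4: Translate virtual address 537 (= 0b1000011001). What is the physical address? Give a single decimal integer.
Answer: 793

Derivation:
vaddr = 537 = 0b1000011001
Split: l1_idx=4, l2_idx=0, offset=25
L1[4] = 0
L2[0][0] = 24
paddr = 24 * 32 + 25 = 793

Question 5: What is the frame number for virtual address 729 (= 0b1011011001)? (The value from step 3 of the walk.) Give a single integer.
Answer: 94

Derivation:
vaddr = 729: l1_idx=5, l2_idx=2
L1[5] = 1; L2[1][2] = 94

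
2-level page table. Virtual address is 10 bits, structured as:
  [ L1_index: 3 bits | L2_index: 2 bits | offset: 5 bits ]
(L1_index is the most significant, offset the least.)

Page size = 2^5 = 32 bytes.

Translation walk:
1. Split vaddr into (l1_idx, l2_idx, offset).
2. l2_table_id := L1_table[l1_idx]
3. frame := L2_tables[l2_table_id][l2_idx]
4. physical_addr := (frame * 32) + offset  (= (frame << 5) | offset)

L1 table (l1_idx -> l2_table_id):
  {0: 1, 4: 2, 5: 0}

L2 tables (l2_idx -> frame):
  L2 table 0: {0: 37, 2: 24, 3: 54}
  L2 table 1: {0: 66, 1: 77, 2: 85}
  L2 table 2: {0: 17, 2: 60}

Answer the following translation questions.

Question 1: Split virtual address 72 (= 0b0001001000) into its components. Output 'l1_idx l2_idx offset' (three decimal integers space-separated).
vaddr = 72 = 0b0001001000
  top 3 bits -> l1_idx = 0
  next 2 bits -> l2_idx = 2
  bottom 5 bits -> offset = 8

Answer: 0 2 8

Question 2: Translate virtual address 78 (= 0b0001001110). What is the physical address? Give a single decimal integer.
Answer: 2734

Derivation:
vaddr = 78 = 0b0001001110
Split: l1_idx=0, l2_idx=2, offset=14
L1[0] = 1
L2[1][2] = 85
paddr = 85 * 32 + 14 = 2734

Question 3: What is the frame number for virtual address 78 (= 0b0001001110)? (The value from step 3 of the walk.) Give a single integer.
vaddr = 78: l1_idx=0, l2_idx=2
L1[0] = 1; L2[1][2] = 85

Answer: 85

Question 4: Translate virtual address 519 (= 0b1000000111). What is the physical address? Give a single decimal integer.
vaddr = 519 = 0b1000000111
Split: l1_idx=4, l2_idx=0, offset=7
L1[4] = 2
L2[2][0] = 17
paddr = 17 * 32 + 7 = 551

Answer: 551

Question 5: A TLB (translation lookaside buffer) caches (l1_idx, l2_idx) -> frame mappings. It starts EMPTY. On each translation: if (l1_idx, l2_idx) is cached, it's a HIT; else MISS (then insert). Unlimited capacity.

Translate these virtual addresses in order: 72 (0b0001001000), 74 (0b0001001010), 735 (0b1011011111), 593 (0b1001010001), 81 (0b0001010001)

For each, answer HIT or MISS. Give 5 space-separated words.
Answer: MISS HIT MISS MISS HIT

Derivation:
vaddr=72: (0,2) not in TLB -> MISS, insert
vaddr=74: (0,2) in TLB -> HIT
vaddr=735: (5,2) not in TLB -> MISS, insert
vaddr=593: (4,2) not in TLB -> MISS, insert
vaddr=81: (0,2) in TLB -> HIT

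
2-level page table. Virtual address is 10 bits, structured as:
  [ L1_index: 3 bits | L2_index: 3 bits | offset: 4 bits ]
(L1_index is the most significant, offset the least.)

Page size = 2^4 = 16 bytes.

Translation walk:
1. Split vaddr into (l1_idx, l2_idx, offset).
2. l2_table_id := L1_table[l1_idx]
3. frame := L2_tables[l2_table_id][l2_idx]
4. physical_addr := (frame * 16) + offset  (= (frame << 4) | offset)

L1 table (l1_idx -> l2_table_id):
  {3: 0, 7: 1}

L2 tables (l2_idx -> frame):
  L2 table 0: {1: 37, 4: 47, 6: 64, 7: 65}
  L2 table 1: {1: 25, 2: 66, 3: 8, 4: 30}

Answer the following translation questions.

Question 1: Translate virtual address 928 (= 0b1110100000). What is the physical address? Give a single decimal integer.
Answer: 1056

Derivation:
vaddr = 928 = 0b1110100000
Split: l1_idx=7, l2_idx=2, offset=0
L1[7] = 1
L2[1][2] = 66
paddr = 66 * 16 + 0 = 1056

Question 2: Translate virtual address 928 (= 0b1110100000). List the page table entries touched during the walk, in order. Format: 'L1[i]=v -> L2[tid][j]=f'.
Answer: L1[7]=1 -> L2[1][2]=66

Derivation:
vaddr = 928 = 0b1110100000
Split: l1_idx=7, l2_idx=2, offset=0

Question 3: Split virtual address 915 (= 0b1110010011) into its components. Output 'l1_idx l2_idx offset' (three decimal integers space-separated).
Answer: 7 1 3

Derivation:
vaddr = 915 = 0b1110010011
  top 3 bits -> l1_idx = 7
  next 3 bits -> l2_idx = 1
  bottom 4 bits -> offset = 3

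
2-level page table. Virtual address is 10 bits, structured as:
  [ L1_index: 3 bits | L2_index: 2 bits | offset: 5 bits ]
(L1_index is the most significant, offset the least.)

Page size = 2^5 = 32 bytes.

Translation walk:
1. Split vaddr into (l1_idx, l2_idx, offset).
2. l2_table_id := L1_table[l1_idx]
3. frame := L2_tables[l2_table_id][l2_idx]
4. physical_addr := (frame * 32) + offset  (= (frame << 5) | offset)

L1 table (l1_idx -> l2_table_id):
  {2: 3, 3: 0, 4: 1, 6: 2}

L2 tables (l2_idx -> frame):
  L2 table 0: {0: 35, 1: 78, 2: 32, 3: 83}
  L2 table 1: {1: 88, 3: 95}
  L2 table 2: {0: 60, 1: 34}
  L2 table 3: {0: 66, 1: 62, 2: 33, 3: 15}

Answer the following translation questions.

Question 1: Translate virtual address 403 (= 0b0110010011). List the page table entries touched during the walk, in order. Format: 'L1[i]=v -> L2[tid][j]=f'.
Answer: L1[3]=0 -> L2[0][0]=35

Derivation:
vaddr = 403 = 0b0110010011
Split: l1_idx=3, l2_idx=0, offset=19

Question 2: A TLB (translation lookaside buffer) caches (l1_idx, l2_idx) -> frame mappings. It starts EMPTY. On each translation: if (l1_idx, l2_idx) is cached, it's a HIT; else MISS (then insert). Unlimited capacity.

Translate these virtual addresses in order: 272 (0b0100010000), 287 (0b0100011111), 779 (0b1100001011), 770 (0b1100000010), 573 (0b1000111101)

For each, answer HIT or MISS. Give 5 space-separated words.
Answer: MISS HIT MISS HIT MISS

Derivation:
vaddr=272: (2,0) not in TLB -> MISS, insert
vaddr=287: (2,0) in TLB -> HIT
vaddr=779: (6,0) not in TLB -> MISS, insert
vaddr=770: (6,0) in TLB -> HIT
vaddr=573: (4,1) not in TLB -> MISS, insert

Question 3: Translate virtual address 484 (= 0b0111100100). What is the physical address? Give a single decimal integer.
Answer: 2660

Derivation:
vaddr = 484 = 0b0111100100
Split: l1_idx=3, l2_idx=3, offset=4
L1[3] = 0
L2[0][3] = 83
paddr = 83 * 32 + 4 = 2660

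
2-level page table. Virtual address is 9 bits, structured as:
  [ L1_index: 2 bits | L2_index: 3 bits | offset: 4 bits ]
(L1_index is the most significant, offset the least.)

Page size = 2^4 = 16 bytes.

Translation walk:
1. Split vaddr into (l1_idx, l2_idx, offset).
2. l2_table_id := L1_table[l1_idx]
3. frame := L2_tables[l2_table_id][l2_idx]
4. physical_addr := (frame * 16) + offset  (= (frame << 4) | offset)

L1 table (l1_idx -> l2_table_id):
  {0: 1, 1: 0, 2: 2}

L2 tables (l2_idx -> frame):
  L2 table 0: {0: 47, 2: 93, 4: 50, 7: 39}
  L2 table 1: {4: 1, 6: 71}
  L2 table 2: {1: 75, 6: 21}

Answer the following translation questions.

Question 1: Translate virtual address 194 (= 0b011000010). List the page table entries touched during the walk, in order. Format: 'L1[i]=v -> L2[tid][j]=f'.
vaddr = 194 = 0b011000010
Split: l1_idx=1, l2_idx=4, offset=2

Answer: L1[1]=0 -> L2[0][4]=50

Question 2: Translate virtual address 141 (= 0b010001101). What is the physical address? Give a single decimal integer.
vaddr = 141 = 0b010001101
Split: l1_idx=1, l2_idx=0, offset=13
L1[1] = 0
L2[0][0] = 47
paddr = 47 * 16 + 13 = 765

Answer: 765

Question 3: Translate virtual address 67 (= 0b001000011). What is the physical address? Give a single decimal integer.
vaddr = 67 = 0b001000011
Split: l1_idx=0, l2_idx=4, offset=3
L1[0] = 1
L2[1][4] = 1
paddr = 1 * 16 + 3 = 19

Answer: 19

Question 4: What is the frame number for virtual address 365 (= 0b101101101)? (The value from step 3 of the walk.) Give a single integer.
Answer: 21

Derivation:
vaddr = 365: l1_idx=2, l2_idx=6
L1[2] = 2; L2[2][6] = 21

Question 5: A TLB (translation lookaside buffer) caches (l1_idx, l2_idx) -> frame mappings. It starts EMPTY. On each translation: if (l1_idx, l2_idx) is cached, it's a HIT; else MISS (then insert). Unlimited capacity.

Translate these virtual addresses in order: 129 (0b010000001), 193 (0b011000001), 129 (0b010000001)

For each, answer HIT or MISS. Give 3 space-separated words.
Answer: MISS MISS HIT

Derivation:
vaddr=129: (1,0) not in TLB -> MISS, insert
vaddr=193: (1,4) not in TLB -> MISS, insert
vaddr=129: (1,0) in TLB -> HIT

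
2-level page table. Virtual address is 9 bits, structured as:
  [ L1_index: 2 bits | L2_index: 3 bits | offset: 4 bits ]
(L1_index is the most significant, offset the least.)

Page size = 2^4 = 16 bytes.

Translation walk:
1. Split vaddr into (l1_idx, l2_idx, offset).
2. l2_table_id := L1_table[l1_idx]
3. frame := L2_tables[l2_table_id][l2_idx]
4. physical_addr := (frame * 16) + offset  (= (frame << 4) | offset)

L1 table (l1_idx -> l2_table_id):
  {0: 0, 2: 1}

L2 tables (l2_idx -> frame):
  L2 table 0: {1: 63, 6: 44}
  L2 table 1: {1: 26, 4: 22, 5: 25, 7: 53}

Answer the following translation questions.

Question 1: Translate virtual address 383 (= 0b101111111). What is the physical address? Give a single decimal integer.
vaddr = 383 = 0b101111111
Split: l1_idx=2, l2_idx=7, offset=15
L1[2] = 1
L2[1][7] = 53
paddr = 53 * 16 + 15 = 863

Answer: 863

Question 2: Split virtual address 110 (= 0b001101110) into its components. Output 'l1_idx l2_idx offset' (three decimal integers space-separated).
Answer: 0 6 14

Derivation:
vaddr = 110 = 0b001101110
  top 2 bits -> l1_idx = 0
  next 3 bits -> l2_idx = 6
  bottom 4 bits -> offset = 14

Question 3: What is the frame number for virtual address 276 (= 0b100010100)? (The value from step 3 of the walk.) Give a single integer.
Answer: 26

Derivation:
vaddr = 276: l1_idx=2, l2_idx=1
L1[2] = 1; L2[1][1] = 26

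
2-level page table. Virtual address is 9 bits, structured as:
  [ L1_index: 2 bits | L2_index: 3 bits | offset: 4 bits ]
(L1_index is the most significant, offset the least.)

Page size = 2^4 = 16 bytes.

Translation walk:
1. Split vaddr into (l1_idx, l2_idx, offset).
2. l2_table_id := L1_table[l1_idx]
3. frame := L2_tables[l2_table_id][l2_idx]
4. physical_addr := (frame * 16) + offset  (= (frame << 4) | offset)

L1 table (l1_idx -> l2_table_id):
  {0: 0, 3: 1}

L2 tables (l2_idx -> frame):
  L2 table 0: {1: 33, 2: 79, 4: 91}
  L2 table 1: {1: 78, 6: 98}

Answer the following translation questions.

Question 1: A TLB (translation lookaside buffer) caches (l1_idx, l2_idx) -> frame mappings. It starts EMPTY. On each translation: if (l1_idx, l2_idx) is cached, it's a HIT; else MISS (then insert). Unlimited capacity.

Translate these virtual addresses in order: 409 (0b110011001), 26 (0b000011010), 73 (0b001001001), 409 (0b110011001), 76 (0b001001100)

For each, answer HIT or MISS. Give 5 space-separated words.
vaddr=409: (3,1) not in TLB -> MISS, insert
vaddr=26: (0,1) not in TLB -> MISS, insert
vaddr=73: (0,4) not in TLB -> MISS, insert
vaddr=409: (3,1) in TLB -> HIT
vaddr=76: (0,4) in TLB -> HIT

Answer: MISS MISS MISS HIT HIT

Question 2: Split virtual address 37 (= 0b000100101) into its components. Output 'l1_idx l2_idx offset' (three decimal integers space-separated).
vaddr = 37 = 0b000100101
  top 2 bits -> l1_idx = 0
  next 3 bits -> l2_idx = 2
  bottom 4 bits -> offset = 5

Answer: 0 2 5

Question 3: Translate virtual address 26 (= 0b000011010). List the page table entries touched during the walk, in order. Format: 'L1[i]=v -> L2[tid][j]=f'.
Answer: L1[0]=0 -> L2[0][1]=33

Derivation:
vaddr = 26 = 0b000011010
Split: l1_idx=0, l2_idx=1, offset=10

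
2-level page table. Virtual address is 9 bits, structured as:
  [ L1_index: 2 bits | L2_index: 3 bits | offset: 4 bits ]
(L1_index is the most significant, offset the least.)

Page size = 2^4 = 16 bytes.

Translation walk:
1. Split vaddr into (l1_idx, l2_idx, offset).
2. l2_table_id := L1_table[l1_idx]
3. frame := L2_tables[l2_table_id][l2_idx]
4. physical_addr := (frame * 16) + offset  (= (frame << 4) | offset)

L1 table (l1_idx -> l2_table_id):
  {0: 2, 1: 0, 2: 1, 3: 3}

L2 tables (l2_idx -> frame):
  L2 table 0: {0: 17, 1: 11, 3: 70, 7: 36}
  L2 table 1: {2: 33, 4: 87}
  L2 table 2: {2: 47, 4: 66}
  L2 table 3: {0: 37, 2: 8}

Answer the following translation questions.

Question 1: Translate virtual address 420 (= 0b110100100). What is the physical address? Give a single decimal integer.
vaddr = 420 = 0b110100100
Split: l1_idx=3, l2_idx=2, offset=4
L1[3] = 3
L2[3][2] = 8
paddr = 8 * 16 + 4 = 132

Answer: 132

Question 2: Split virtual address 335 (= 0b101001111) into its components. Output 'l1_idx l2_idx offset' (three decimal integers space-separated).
Answer: 2 4 15

Derivation:
vaddr = 335 = 0b101001111
  top 2 bits -> l1_idx = 2
  next 3 bits -> l2_idx = 4
  bottom 4 bits -> offset = 15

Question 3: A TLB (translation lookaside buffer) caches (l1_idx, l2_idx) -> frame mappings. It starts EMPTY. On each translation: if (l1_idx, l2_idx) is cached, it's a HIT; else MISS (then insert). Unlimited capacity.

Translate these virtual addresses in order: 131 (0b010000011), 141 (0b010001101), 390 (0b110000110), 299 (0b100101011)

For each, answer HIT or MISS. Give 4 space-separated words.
Answer: MISS HIT MISS MISS

Derivation:
vaddr=131: (1,0) not in TLB -> MISS, insert
vaddr=141: (1,0) in TLB -> HIT
vaddr=390: (3,0) not in TLB -> MISS, insert
vaddr=299: (2,2) not in TLB -> MISS, insert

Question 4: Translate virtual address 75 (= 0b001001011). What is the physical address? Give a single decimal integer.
Answer: 1067

Derivation:
vaddr = 75 = 0b001001011
Split: l1_idx=0, l2_idx=4, offset=11
L1[0] = 2
L2[2][4] = 66
paddr = 66 * 16 + 11 = 1067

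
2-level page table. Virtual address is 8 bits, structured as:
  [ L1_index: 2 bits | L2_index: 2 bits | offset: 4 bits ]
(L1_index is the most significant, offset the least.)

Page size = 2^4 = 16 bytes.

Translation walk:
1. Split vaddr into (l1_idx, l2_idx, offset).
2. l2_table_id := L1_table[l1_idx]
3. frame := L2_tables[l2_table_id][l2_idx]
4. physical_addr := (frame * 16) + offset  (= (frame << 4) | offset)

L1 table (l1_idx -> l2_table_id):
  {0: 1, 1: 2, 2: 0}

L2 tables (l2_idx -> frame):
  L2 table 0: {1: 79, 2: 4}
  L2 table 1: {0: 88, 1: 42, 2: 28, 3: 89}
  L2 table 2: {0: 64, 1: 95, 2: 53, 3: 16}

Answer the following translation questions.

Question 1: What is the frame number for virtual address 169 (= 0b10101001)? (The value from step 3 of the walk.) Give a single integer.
vaddr = 169: l1_idx=2, l2_idx=2
L1[2] = 0; L2[0][2] = 4

Answer: 4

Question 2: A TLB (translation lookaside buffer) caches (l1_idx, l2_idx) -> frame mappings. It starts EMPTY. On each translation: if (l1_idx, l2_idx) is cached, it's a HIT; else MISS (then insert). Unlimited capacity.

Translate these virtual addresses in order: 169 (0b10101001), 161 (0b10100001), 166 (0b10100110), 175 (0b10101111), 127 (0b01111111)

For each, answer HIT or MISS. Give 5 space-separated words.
vaddr=169: (2,2) not in TLB -> MISS, insert
vaddr=161: (2,2) in TLB -> HIT
vaddr=166: (2,2) in TLB -> HIT
vaddr=175: (2,2) in TLB -> HIT
vaddr=127: (1,3) not in TLB -> MISS, insert

Answer: MISS HIT HIT HIT MISS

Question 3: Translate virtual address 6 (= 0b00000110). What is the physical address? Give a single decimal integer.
vaddr = 6 = 0b00000110
Split: l1_idx=0, l2_idx=0, offset=6
L1[0] = 1
L2[1][0] = 88
paddr = 88 * 16 + 6 = 1414

Answer: 1414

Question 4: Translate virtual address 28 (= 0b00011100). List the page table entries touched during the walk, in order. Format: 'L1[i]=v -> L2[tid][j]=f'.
Answer: L1[0]=1 -> L2[1][1]=42

Derivation:
vaddr = 28 = 0b00011100
Split: l1_idx=0, l2_idx=1, offset=12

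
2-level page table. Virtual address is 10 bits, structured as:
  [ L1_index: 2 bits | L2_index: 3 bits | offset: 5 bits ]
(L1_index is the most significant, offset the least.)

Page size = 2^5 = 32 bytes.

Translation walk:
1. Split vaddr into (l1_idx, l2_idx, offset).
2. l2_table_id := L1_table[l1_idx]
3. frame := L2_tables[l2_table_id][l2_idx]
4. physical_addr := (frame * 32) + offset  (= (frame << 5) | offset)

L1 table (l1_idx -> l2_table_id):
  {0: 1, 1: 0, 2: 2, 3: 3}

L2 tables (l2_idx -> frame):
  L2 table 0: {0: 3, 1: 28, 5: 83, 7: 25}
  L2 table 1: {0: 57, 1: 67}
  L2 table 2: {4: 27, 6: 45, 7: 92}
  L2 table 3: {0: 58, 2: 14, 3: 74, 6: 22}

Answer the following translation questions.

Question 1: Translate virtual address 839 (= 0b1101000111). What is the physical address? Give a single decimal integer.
vaddr = 839 = 0b1101000111
Split: l1_idx=3, l2_idx=2, offset=7
L1[3] = 3
L2[3][2] = 14
paddr = 14 * 32 + 7 = 455

Answer: 455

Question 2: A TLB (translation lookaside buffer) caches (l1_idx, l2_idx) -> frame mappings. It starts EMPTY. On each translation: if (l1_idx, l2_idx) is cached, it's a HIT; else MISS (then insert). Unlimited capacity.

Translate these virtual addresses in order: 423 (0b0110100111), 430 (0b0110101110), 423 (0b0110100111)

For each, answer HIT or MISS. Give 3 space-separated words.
vaddr=423: (1,5) not in TLB -> MISS, insert
vaddr=430: (1,5) in TLB -> HIT
vaddr=423: (1,5) in TLB -> HIT

Answer: MISS HIT HIT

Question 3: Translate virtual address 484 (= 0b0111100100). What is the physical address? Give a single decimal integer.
Answer: 804

Derivation:
vaddr = 484 = 0b0111100100
Split: l1_idx=1, l2_idx=7, offset=4
L1[1] = 0
L2[0][7] = 25
paddr = 25 * 32 + 4 = 804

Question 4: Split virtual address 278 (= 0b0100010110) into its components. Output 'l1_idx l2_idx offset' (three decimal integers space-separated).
Answer: 1 0 22

Derivation:
vaddr = 278 = 0b0100010110
  top 2 bits -> l1_idx = 1
  next 3 bits -> l2_idx = 0
  bottom 5 bits -> offset = 22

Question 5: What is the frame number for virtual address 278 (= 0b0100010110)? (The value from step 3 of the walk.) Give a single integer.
vaddr = 278: l1_idx=1, l2_idx=0
L1[1] = 0; L2[0][0] = 3

Answer: 3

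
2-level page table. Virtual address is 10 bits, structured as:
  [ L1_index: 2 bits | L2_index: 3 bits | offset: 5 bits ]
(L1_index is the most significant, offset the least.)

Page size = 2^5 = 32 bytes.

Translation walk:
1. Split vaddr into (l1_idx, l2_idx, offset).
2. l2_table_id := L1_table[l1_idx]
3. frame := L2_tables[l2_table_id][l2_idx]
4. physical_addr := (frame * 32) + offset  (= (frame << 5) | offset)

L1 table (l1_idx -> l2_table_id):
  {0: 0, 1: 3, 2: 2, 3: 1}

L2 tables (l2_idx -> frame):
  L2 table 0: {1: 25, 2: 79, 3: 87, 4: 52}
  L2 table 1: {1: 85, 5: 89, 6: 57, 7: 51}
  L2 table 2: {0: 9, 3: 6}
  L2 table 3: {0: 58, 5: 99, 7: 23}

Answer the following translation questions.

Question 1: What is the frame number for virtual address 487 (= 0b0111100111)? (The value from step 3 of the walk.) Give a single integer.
vaddr = 487: l1_idx=1, l2_idx=7
L1[1] = 3; L2[3][7] = 23

Answer: 23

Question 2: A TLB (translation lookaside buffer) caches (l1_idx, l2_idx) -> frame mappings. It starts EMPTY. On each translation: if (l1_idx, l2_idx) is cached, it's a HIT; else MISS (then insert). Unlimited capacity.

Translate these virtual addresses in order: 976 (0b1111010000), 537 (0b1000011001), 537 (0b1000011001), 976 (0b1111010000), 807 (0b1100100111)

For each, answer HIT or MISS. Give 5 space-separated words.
Answer: MISS MISS HIT HIT MISS

Derivation:
vaddr=976: (3,6) not in TLB -> MISS, insert
vaddr=537: (2,0) not in TLB -> MISS, insert
vaddr=537: (2,0) in TLB -> HIT
vaddr=976: (3,6) in TLB -> HIT
vaddr=807: (3,1) not in TLB -> MISS, insert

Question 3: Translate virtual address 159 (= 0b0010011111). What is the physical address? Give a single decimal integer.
vaddr = 159 = 0b0010011111
Split: l1_idx=0, l2_idx=4, offset=31
L1[0] = 0
L2[0][4] = 52
paddr = 52 * 32 + 31 = 1695

Answer: 1695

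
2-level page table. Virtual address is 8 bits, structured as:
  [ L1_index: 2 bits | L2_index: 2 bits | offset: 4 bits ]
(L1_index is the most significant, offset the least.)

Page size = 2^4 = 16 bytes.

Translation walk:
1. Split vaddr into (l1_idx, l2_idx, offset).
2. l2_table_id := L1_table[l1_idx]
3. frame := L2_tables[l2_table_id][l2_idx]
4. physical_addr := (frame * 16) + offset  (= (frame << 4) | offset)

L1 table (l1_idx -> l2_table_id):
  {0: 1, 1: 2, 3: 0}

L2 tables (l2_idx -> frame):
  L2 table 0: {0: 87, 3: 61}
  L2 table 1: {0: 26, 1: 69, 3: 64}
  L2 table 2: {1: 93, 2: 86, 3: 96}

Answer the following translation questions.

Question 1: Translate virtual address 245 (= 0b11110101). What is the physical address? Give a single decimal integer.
vaddr = 245 = 0b11110101
Split: l1_idx=3, l2_idx=3, offset=5
L1[3] = 0
L2[0][3] = 61
paddr = 61 * 16 + 5 = 981

Answer: 981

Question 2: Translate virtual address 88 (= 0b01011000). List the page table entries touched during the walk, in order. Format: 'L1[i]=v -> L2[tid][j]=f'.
Answer: L1[1]=2 -> L2[2][1]=93

Derivation:
vaddr = 88 = 0b01011000
Split: l1_idx=1, l2_idx=1, offset=8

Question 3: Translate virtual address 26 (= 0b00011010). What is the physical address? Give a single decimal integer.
vaddr = 26 = 0b00011010
Split: l1_idx=0, l2_idx=1, offset=10
L1[0] = 1
L2[1][1] = 69
paddr = 69 * 16 + 10 = 1114

Answer: 1114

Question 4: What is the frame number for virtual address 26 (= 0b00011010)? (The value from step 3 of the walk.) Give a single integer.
vaddr = 26: l1_idx=0, l2_idx=1
L1[0] = 1; L2[1][1] = 69

Answer: 69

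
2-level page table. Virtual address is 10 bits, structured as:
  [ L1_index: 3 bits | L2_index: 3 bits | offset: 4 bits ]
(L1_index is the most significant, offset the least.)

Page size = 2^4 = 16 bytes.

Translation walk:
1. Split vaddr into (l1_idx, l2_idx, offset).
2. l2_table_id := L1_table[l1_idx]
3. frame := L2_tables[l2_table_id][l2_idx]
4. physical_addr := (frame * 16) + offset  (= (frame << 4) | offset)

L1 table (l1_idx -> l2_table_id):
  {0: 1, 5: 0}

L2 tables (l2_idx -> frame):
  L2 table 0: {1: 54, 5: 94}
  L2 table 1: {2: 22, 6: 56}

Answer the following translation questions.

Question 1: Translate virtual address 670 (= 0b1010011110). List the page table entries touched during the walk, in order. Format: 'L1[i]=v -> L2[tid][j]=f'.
vaddr = 670 = 0b1010011110
Split: l1_idx=5, l2_idx=1, offset=14

Answer: L1[5]=0 -> L2[0][1]=54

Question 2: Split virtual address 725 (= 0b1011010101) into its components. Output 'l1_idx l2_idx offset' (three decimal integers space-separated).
Answer: 5 5 5

Derivation:
vaddr = 725 = 0b1011010101
  top 3 bits -> l1_idx = 5
  next 3 bits -> l2_idx = 5
  bottom 4 bits -> offset = 5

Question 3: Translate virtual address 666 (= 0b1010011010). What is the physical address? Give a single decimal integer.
Answer: 874

Derivation:
vaddr = 666 = 0b1010011010
Split: l1_idx=5, l2_idx=1, offset=10
L1[5] = 0
L2[0][1] = 54
paddr = 54 * 16 + 10 = 874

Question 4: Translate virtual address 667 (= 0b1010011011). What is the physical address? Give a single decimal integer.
vaddr = 667 = 0b1010011011
Split: l1_idx=5, l2_idx=1, offset=11
L1[5] = 0
L2[0][1] = 54
paddr = 54 * 16 + 11 = 875

Answer: 875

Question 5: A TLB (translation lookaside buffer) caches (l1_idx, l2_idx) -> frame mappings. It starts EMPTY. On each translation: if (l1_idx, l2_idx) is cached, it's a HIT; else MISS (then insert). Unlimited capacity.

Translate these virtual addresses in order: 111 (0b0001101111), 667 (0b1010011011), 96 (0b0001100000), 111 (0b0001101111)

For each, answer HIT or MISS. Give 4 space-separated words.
Answer: MISS MISS HIT HIT

Derivation:
vaddr=111: (0,6) not in TLB -> MISS, insert
vaddr=667: (5,1) not in TLB -> MISS, insert
vaddr=96: (0,6) in TLB -> HIT
vaddr=111: (0,6) in TLB -> HIT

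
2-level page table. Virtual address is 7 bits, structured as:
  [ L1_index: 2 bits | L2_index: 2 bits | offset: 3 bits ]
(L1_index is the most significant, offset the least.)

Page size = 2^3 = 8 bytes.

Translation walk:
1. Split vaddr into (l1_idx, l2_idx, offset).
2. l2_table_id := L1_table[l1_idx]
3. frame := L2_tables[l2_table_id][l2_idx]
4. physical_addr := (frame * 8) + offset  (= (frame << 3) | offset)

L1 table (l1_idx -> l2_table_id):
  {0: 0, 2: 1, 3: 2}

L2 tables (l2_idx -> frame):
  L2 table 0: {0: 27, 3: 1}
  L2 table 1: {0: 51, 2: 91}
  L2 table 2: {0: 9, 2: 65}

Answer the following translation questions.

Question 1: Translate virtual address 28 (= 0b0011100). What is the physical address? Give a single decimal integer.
Answer: 12

Derivation:
vaddr = 28 = 0b0011100
Split: l1_idx=0, l2_idx=3, offset=4
L1[0] = 0
L2[0][3] = 1
paddr = 1 * 8 + 4 = 12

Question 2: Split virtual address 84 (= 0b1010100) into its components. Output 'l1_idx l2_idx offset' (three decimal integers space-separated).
Answer: 2 2 4

Derivation:
vaddr = 84 = 0b1010100
  top 2 bits -> l1_idx = 2
  next 2 bits -> l2_idx = 2
  bottom 3 bits -> offset = 4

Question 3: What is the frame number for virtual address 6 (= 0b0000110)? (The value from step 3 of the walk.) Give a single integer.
Answer: 27

Derivation:
vaddr = 6: l1_idx=0, l2_idx=0
L1[0] = 0; L2[0][0] = 27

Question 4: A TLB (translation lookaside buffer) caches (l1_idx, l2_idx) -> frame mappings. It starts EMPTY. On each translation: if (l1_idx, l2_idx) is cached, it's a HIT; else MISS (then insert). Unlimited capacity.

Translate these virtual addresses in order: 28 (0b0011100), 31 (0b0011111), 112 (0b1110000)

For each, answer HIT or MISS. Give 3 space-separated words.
vaddr=28: (0,3) not in TLB -> MISS, insert
vaddr=31: (0,3) in TLB -> HIT
vaddr=112: (3,2) not in TLB -> MISS, insert

Answer: MISS HIT MISS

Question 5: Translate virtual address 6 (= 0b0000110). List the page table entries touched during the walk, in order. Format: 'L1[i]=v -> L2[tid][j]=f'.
vaddr = 6 = 0b0000110
Split: l1_idx=0, l2_idx=0, offset=6

Answer: L1[0]=0 -> L2[0][0]=27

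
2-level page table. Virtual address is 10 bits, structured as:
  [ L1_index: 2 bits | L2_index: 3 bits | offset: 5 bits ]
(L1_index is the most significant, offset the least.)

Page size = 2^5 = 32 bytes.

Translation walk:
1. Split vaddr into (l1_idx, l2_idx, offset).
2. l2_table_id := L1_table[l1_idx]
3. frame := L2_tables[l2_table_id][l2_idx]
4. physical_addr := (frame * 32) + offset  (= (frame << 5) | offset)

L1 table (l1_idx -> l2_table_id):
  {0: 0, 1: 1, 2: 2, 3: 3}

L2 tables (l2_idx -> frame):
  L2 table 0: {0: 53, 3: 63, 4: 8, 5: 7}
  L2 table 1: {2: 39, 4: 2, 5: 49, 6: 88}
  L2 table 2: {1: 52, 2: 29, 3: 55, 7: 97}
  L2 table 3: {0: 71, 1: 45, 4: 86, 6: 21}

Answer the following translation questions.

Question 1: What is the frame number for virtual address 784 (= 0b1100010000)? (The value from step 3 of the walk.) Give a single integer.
Answer: 71

Derivation:
vaddr = 784: l1_idx=3, l2_idx=0
L1[3] = 3; L2[3][0] = 71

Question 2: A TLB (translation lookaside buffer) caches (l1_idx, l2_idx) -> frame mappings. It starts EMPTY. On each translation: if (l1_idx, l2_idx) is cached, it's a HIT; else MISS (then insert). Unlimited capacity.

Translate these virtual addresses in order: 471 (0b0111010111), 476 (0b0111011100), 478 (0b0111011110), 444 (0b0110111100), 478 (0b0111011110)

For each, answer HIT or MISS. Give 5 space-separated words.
vaddr=471: (1,6) not in TLB -> MISS, insert
vaddr=476: (1,6) in TLB -> HIT
vaddr=478: (1,6) in TLB -> HIT
vaddr=444: (1,5) not in TLB -> MISS, insert
vaddr=478: (1,6) in TLB -> HIT

Answer: MISS HIT HIT MISS HIT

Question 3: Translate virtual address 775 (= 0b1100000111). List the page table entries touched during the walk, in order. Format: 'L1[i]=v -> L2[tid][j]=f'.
Answer: L1[3]=3 -> L2[3][0]=71

Derivation:
vaddr = 775 = 0b1100000111
Split: l1_idx=3, l2_idx=0, offset=7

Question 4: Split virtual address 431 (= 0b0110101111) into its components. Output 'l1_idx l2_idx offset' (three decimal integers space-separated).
vaddr = 431 = 0b0110101111
  top 2 bits -> l1_idx = 1
  next 3 bits -> l2_idx = 5
  bottom 5 bits -> offset = 15

Answer: 1 5 15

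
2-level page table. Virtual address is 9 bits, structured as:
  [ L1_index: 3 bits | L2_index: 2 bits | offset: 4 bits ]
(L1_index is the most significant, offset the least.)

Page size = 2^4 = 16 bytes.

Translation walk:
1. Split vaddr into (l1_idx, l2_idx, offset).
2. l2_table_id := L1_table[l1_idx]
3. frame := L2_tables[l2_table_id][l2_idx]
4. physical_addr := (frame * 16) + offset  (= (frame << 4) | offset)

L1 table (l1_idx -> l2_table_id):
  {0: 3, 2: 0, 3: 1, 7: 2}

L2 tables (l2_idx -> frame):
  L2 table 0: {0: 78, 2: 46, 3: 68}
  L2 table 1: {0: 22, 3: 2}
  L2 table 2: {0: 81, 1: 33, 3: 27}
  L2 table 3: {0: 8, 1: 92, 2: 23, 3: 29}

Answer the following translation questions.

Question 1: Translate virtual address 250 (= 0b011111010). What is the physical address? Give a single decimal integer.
Answer: 42

Derivation:
vaddr = 250 = 0b011111010
Split: l1_idx=3, l2_idx=3, offset=10
L1[3] = 1
L2[1][3] = 2
paddr = 2 * 16 + 10 = 42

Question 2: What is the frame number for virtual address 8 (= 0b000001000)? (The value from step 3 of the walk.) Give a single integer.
vaddr = 8: l1_idx=0, l2_idx=0
L1[0] = 3; L2[3][0] = 8

Answer: 8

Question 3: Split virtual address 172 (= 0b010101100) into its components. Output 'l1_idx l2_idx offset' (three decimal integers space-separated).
Answer: 2 2 12

Derivation:
vaddr = 172 = 0b010101100
  top 3 bits -> l1_idx = 2
  next 2 bits -> l2_idx = 2
  bottom 4 bits -> offset = 12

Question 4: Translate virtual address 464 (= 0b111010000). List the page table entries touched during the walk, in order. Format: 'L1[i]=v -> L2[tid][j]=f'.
Answer: L1[7]=2 -> L2[2][1]=33

Derivation:
vaddr = 464 = 0b111010000
Split: l1_idx=7, l2_idx=1, offset=0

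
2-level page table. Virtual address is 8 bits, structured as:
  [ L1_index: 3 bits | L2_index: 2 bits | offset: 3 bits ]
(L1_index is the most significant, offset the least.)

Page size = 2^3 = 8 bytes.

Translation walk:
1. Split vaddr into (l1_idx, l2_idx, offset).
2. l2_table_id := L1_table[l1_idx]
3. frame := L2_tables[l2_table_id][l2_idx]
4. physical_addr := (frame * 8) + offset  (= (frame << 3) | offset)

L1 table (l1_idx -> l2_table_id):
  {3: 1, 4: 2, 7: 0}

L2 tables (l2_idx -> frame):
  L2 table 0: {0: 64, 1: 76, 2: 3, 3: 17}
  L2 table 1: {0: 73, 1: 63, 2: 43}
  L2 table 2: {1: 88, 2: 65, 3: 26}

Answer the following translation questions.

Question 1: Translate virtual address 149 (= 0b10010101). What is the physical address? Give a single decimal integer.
Answer: 525

Derivation:
vaddr = 149 = 0b10010101
Split: l1_idx=4, l2_idx=2, offset=5
L1[4] = 2
L2[2][2] = 65
paddr = 65 * 8 + 5 = 525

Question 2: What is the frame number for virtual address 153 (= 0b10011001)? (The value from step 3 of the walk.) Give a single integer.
Answer: 26

Derivation:
vaddr = 153: l1_idx=4, l2_idx=3
L1[4] = 2; L2[2][3] = 26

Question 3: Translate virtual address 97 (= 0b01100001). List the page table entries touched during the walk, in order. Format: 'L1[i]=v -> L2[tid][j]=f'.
vaddr = 97 = 0b01100001
Split: l1_idx=3, l2_idx=0, offset=1

Answer: L1[3]=1 -> L2[1][0]=73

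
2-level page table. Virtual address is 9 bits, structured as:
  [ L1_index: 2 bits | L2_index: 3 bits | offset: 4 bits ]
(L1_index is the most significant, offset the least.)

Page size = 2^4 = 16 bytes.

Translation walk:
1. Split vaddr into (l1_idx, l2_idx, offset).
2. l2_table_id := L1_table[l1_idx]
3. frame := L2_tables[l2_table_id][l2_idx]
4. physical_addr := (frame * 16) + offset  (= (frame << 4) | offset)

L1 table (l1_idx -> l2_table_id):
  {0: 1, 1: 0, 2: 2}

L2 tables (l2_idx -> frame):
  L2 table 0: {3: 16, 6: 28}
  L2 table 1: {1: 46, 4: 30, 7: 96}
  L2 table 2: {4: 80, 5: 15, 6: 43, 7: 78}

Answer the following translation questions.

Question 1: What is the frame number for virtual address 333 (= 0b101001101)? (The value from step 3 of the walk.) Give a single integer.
vaddr = 333: l1_idx=2, l2_idx=4
L1[2] = 2; L2[2][4] = 80

Answer: 80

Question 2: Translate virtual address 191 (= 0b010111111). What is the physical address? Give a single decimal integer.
vaddr = 191 = 0b010111111
Split: l1_idx=1, l2_idx=3, offset=15
L1[1] = 0
L2[0][3] = 16
paddr = 16 * 16 + 15 = 271

Answer: 271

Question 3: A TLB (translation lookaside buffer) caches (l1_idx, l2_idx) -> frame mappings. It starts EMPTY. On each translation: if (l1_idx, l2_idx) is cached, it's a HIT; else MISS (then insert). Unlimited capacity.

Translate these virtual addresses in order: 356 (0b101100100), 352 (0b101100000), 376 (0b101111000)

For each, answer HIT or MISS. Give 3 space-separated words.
vaddr=356: (2,6) not in TLB -> MISS, insert
vaddr=352: (2,6) in TLB -> HIT
vaddr=376: (2,7) not in TLB -> MISS, insert

Answer: MISS HIT MISS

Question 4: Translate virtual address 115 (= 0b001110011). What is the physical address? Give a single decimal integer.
Answer: 1539

Derivation:
vaddr = 115 = 0b001110011
Split: l1_idx=0, l2_idx=7, offset=3
L1[0] = 1
L2[1][7] = 96
paddr = 96 * 16 + 3 = 1539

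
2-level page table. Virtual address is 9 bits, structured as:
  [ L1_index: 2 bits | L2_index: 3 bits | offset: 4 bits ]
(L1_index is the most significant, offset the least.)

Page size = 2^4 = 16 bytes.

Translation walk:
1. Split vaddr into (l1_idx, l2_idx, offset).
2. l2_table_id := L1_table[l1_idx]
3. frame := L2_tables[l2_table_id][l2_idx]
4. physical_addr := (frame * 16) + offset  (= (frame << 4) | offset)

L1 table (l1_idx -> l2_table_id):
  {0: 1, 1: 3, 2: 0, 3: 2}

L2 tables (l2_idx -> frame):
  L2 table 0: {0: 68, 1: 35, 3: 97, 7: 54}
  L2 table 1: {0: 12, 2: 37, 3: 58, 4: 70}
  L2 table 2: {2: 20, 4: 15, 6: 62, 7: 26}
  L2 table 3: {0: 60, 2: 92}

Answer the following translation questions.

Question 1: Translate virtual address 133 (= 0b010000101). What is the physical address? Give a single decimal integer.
Answer: 965

Derivation:
vaddr = 133 = 0b010000101
Split: l1_idx=1, l2_idx=0, offset=5
L1[1] = 3
L2[3][0] = 60
paddr = 60 * 16 + 5 = 965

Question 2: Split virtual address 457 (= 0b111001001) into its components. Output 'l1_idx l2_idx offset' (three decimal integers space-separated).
vaddr = 457 = 0b111001001
  top 2 bits -> l1_idx = 3
  next 3 bits -> l2_idx = 4
  bottom 4 bits -> offset = 9

Answer: 3 4 9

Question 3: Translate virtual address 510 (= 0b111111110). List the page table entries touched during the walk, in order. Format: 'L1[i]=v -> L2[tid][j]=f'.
vaddr = 510 = 0b111111110
Split: l1_idx=3, l2_idx=7, offset=14

Answer: L1[3]=2 -> L2[2][7]=26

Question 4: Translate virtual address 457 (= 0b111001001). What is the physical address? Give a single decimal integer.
Answer: 249

Derivation:
vaddr = 457 = 0b111001001
Split: l1_idx=3, l2_idx=4, offset=9
L1[3] = 2
L2[2][4] = 15
paddr = 15 * 16 + 9 = 249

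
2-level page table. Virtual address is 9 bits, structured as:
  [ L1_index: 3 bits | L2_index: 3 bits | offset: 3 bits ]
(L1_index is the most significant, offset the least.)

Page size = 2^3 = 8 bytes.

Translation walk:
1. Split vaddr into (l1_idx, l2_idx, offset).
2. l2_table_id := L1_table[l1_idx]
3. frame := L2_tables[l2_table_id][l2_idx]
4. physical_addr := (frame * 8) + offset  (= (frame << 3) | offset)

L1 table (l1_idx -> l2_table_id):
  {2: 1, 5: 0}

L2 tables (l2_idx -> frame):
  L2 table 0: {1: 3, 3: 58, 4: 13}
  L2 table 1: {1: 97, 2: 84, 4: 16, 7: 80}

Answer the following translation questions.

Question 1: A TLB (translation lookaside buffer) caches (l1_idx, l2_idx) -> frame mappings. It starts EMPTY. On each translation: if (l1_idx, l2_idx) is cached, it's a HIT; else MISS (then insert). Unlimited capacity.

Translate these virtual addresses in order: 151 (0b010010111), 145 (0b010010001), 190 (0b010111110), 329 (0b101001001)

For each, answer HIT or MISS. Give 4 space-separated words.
vaddr=151: (2,2) not in TLB -> MISS, insert
vaddr=145: (2,2) in TLB -> HIT
vaddr=190: (2,7) not in TLB -> MISS, insert
vaddr=329: (5,1) not in TLB -> MISS, insert

Answer: MISS HIT MISS MISS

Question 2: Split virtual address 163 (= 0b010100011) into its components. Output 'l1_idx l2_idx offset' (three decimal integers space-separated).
vaddr = 163 = 0b010100011
  top 3 bits -> l1_idx = 2
  next 3 bits -> l2_idx = 4
  bottom 3 bits -> offset = 3

Answer: 2 4 3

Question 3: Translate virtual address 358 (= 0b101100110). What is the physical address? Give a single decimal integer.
Answer: 110

Derivation:
vaddr = 358 = 0b101100110
Split: l1_idx=5, l2_idx=4, offset=6
L1[5] = 0
L2[0][4] = 13
paddr = 13 * 8 + 6 = 110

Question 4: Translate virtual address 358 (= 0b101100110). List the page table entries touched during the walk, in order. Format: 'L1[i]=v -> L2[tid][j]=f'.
Answer: L1[5]=0 -> L2[0][4]=13

Derivation:
vaddr = 358 = 0b101100110
Split: l1_idx=5, l2_idx=4, offset=6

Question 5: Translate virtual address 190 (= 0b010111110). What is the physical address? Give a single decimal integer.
Answer: 646

Derivation:
vaddr = 190 = 0b010111110
Split: l1_idx=2, l2_idx=7, offset=6
L1[2] = 1
L2[1][7] = 80
paddr = 80 * 8 + 6 = 646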